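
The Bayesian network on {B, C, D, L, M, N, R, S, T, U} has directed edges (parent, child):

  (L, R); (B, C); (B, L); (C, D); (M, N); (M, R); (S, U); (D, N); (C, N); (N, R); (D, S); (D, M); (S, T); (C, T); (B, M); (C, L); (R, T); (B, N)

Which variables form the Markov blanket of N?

{B, C, D, L, M, R}

Children of N: R.
N has parents B, C, D, M.
Parents of each child, excluding N:
  R's other parents are L, M.
Union: {B, C, D, M} ∪ {R} ∪ {L, M} = {B, C, D, L, M, R}.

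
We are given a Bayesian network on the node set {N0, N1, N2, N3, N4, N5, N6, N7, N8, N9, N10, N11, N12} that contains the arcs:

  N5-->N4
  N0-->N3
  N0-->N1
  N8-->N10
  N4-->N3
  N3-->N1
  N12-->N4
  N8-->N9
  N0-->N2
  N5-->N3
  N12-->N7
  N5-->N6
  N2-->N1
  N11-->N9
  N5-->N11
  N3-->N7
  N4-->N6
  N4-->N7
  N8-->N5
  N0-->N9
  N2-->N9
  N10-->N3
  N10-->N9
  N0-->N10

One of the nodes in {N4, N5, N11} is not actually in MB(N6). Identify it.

N6 has parents N4, N5.
N6 has no children.
N6 has no children, so there are no co-parents.
MB(N6) = {N4, N5}.
N11 is neither a parent, child, nor co-parent of N6, so it does not belong.

N11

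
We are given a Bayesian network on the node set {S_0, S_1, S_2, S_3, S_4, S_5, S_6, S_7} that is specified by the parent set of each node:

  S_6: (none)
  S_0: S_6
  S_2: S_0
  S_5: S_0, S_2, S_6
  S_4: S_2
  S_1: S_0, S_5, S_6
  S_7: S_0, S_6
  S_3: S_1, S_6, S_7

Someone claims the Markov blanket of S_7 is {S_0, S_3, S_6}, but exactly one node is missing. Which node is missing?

S_1

A node's Markov blanket = Pa ∪ Ch ∪ (parents of Ch other than the node itself).
S_7 has child S_3.
S_7 has parents S_0, S_6.
Parents of each child, excluding S_7:
  S_3 also has parents S_1, S_6.
MB(S_7) = {S_0, S_1, S_3, S_6}.
Comparing with the claimed set, S_1 is missing.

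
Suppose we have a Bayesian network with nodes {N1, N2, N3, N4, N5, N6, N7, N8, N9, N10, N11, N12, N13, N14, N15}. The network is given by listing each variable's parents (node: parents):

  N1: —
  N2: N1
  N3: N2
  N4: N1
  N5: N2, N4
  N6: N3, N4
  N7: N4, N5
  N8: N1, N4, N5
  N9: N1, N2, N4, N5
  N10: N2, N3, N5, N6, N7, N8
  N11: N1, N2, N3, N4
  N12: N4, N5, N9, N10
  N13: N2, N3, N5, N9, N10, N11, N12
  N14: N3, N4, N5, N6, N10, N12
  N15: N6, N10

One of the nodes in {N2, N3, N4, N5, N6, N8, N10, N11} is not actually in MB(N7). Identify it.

N11

A node's Markov blanket = Pa ∪ Ch ∪ (parents of Ch other than the node itself).
Pa(N7) = {N4, N5}.
N7's children: N10.
Co-parents of N7 (other parents of its children):
  N10 also has parents N2, N3, N5, N6, N8.
MB(N7) = {N2, N3, N4, N5, N6, N8, N10}.
N11 is neither a parent, child, nor co-parent of N7, so it does not belong.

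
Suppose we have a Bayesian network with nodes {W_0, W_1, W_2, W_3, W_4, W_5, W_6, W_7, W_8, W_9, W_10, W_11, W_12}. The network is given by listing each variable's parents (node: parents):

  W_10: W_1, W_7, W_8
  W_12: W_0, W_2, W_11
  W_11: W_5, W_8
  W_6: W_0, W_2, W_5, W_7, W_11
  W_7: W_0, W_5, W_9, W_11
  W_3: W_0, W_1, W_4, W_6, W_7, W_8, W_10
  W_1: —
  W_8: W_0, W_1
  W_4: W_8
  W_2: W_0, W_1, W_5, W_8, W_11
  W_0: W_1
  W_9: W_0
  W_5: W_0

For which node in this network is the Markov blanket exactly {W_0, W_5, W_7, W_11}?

W_9

The target node must have every member of {W_0, W_5, W_7, W_11} as a parent, child, or co-parent, and no others.
Parents of W_9: W_0; children: W_7; co-parents: W_0, W_5, W_11.
These exactly cover the given set, so the node is W_9.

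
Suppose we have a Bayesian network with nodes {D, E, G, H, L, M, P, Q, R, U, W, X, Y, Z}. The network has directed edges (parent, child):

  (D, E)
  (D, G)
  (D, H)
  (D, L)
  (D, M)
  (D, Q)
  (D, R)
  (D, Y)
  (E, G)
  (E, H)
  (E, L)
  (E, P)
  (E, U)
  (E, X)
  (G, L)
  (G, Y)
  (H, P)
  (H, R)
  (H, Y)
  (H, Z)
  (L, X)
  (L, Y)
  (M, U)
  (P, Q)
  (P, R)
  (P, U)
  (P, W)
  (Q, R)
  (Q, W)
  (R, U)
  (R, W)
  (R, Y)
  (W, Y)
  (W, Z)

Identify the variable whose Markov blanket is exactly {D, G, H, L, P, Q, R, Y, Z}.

W

The target node must have every member of {D, G, H, L, P, Q, R, Y, Z} as a parent, child, or co-parent, and no others.
Parents of W: P, Q, R; children: Y, Z; co-parents: D, G, H, L, R.
These exactly cover the given set, so the node is W.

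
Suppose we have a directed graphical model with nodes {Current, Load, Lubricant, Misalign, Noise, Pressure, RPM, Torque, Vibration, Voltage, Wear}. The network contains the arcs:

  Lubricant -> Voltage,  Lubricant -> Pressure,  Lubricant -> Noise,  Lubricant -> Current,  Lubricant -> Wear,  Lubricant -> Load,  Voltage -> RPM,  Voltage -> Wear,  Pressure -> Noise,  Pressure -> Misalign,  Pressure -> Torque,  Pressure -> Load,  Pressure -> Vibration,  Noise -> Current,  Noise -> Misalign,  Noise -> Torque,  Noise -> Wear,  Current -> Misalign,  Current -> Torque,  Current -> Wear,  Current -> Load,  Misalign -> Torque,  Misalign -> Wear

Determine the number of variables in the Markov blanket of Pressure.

The Markov blanket of a node is its parents, its children, and the other parents of its children.
Pa(Pressure) = {Lubricant}.
Pressure has children Load, Misalign, Noise, Torque, Vibration.
Other parents of Pressure's children:
  Noise also has parent Lubricant.
  Misalign's other parents are Current, Noise.
  Torque's other parents are Current, Misalign, Noise.
  Load also has parents Current, Lubricant.
  Vibration: no additional parents.
MB(Pressure) = {Current, Load, Lubricant, Misalign, Noise, Torque, Vibration}, which has 7 nodes.

7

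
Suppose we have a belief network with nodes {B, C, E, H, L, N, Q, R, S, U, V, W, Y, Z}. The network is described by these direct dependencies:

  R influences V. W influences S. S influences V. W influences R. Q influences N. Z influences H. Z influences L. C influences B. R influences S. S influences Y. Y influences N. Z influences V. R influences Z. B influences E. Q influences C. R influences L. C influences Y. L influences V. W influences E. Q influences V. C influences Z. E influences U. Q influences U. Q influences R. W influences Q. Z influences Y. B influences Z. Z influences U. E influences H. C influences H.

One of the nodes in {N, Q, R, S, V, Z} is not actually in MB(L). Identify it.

The Markov blanket of a node is its parents, its children, and the other parents of its children.
Parents of L: R, Z.
Children of L: V.
Parents of each child, excluding L:
  V: Q, R, S, Z
MB(L) = {Q, R, S, V, Z}.
N is neither a parent, child, nor co-parent of L, so it does not belong.

N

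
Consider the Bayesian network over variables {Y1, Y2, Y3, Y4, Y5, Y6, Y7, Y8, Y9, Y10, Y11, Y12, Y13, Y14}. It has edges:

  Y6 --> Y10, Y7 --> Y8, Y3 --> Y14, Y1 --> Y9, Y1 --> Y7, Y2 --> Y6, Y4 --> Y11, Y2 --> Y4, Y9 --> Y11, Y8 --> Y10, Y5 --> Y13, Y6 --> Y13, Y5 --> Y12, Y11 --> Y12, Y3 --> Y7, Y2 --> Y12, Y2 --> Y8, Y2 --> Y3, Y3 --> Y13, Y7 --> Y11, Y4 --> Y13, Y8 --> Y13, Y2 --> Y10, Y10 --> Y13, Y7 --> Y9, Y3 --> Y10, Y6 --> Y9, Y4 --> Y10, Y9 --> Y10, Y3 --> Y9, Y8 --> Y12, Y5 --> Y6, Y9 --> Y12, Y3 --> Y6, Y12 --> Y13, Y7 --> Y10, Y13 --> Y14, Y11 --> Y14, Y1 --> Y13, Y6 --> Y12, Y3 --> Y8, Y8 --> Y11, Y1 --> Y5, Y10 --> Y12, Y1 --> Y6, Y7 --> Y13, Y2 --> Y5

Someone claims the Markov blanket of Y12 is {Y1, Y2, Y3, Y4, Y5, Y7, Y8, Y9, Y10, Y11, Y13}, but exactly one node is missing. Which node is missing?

Y6

Children of Y12: Y13.
Y12 has parents Y2, Y5, Y6, Y8, Y9, Y10, Y11.
Co-parents of Y12 (other parents of its children):
  parents(Y13) \ {Y12} = {Y1, Y3, Y4, Y5, Y6, Y7, Y8, Y10}.
MB(Y12) = {Y1, Y2, Y3, Y4, Y5, Y6, Y7, Y8, Y9, Y10, Y11, Y13}.
Comparing with the claimed set, Y6 is missing.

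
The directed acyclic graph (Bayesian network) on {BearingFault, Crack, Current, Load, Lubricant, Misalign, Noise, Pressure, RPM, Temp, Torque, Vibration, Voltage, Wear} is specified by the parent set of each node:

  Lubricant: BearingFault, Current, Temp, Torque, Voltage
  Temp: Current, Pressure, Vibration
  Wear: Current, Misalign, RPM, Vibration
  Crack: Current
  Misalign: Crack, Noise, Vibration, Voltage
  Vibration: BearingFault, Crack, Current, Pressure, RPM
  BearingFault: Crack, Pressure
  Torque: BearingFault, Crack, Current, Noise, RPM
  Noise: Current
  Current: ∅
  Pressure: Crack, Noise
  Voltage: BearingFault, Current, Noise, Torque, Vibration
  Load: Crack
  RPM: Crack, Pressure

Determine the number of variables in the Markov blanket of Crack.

By definition, MB(Crack) is built from Crack's parents, Crack's children, and the co-parents of Crack.
Children of Crack: BearingFault, Load, Misalign, Pressure, RPM, Torque, Vibration.
Crack's parents: Current.
Co-parents of Crack (other parents of its children):
  parents(Pressure) \ {Crack} = {Noise}.
  BearingFault also has parent Pressure.
  RPM also has parent Pressure.
  parents(Vibration) \ {Crack} = {BearingFault, Current, Pressure, RPM}.
  Torque's other parents are BearingFault, Current, Noise, RPM.
  Misalign's other parents are Noise, Vibration, Voltage.
  Load has no other parent.
MB(Crack) = {BearingFault, Current, Load, Misalign, Noise, Pressure, RPM, Torque, Vibration, Voltage}, which has 10 nodes.

10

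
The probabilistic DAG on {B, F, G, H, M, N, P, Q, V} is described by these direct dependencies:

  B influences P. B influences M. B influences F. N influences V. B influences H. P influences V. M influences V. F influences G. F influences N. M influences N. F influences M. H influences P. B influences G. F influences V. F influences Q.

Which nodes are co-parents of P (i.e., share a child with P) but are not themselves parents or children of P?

Children of P: V.
  V's other parents are F, M, N.
Excluding nodes already adjacent to P (B, H, V), the co-parent-only contribution is {F, M, N}.

{F, M, N}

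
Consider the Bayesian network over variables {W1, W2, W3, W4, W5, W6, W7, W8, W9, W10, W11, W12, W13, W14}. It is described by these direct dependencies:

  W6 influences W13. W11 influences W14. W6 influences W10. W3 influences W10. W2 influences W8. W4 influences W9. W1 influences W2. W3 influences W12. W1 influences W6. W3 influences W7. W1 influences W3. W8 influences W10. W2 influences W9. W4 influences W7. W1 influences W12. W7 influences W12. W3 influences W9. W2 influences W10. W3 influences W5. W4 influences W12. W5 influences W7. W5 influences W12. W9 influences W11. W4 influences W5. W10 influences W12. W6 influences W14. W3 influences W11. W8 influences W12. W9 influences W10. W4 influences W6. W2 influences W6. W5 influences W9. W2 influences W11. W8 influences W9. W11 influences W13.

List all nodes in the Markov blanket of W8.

{W1, W2, W3, W4, W5, W6, W7, W9, W10, W12}

Parents of W8: W2.
Ch(W8) = {W9, W10, W12}.
Parents of each child, excluding W8:
  W9: W2, W3, W4, W5
  W10: W2, W3, W6, W9
  W12: W1, W3, W4, W5, W7, W10
Union: {W2} ∪ {W9, W10, W12} ∪ {W1, W2, W3, W4, W5, W6, W7, W9, W10} = {W1, W2, W3, W4, W5, W6, W7, W9, W10, W12}.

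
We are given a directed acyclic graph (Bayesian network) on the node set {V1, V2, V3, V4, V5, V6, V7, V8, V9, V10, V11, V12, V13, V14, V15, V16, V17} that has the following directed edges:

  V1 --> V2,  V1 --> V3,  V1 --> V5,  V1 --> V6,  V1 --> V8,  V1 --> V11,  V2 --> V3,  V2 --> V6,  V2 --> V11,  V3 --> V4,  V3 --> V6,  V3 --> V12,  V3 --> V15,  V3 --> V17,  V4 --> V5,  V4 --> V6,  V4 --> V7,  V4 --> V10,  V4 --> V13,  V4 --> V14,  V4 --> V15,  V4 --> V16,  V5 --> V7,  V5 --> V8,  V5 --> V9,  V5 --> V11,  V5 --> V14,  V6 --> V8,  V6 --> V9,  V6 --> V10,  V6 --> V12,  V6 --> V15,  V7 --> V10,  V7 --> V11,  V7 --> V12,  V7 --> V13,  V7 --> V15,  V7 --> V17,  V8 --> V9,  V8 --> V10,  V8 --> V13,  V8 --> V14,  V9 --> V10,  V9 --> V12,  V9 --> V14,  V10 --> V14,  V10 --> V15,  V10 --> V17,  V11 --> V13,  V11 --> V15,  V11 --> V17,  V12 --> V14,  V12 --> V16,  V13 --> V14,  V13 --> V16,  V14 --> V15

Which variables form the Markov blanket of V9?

{V3, V4, V5, V6, V7, V8, V10, V12, V13, V14}

The Markov blanket of a node is its parents, its children, and the other parents of its children.
V9's parents: V5, V6, V8.
V9's children: V10, V12, V14.
Parents of each child, excluding V9:
  V10 also has parents V4, V6, V7, V8.
  V12 also has parents V3, V6, V7.
  parents(V14) \ {V9} = {V4, V5, V8, V10, V12, V13}.
MB(V9) = {V3, V4, V5, V6, V7, V8, V10, V12, V13, V14}.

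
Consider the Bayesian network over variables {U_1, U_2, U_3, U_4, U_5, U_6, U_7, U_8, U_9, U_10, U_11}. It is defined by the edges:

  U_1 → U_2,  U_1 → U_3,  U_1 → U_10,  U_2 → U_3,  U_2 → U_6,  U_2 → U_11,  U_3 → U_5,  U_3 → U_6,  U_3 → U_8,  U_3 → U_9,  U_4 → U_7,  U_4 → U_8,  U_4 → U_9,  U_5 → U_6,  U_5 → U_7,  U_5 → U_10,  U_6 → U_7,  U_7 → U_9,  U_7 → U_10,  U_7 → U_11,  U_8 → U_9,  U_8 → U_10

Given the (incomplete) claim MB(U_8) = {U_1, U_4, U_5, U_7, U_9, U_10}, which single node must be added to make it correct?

U_8 has children U_9, U_10.
U_8's parents: U_3, U_4.
Parents of each child, excluding U_8:
  U_9 also has parents U_3, U_4, U_7.
  U_10 also has parents U_1, U_5, U_7.
MB(U_8) = {U_1, U_3, U_4, U_5, U_7, U_9, U_10}.
Comparing with the claimed set, U_3 is missing.

U_3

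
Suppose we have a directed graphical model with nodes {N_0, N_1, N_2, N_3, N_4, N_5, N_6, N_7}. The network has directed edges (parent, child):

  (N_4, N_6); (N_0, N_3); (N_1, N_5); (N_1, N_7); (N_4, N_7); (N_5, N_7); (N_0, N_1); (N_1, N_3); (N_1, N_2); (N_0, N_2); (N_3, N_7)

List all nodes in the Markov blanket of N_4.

{N_1, N_3, N_5, N_6, N_7}

Parents of N_4: none.
Ch(N_4) = {N_6, N_7}.
Other parents of N_4's children:
  N_6: no additional parents.
  N_7 also has parents N_1, N_3, N_5.
Taking the union gives {N_1, N_3, N_5, N_6, N_7}.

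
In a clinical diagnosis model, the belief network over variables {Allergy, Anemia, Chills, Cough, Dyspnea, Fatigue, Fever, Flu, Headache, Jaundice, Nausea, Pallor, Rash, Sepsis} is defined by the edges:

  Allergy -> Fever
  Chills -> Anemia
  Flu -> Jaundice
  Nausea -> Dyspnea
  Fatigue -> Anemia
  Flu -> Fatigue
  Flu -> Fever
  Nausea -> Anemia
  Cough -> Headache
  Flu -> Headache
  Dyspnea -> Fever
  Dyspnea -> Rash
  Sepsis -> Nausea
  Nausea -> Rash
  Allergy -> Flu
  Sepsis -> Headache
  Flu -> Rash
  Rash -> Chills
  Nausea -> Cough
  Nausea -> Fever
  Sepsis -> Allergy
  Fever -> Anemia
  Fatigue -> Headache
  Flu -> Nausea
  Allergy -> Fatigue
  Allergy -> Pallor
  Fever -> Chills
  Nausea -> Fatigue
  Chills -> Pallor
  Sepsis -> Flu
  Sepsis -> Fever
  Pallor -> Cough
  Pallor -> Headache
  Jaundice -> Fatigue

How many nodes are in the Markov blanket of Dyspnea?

6

Dyspnea's parents: Nausea.
Dyspnea's children: Fever, Rash.
Parents of each child, excluding Dyspnea:
  Fever also has parents Allergy, Flu, Nausea, Sepsis.
  Rash also has parents Flu, Nausea.
MB(Dyspnea) = {Allergy, Fever, Flu, Nausea, Rash, Sepsis}, which has 6 nodes.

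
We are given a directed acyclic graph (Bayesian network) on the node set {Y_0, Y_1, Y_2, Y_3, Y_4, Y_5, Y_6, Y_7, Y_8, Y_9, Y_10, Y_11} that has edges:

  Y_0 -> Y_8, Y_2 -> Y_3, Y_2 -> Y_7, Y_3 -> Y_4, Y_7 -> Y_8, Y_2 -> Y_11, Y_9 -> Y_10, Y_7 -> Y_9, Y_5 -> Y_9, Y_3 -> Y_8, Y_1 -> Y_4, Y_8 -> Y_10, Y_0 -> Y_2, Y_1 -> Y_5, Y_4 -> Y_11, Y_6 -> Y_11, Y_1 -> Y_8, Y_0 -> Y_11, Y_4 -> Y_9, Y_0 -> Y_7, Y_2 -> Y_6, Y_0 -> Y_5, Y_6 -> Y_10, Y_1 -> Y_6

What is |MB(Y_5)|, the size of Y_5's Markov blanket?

Y_5's children: Y_9.
Y_5 has parents Y_0, Y_1.
Parents of each child, excluding Y_5:
  Y_9 also has parents Y_4, Y_7.
MB(Y_5) = {Y_0, Y_1, Y_4, Y_7, Y_9}, which has 5 nodes.

5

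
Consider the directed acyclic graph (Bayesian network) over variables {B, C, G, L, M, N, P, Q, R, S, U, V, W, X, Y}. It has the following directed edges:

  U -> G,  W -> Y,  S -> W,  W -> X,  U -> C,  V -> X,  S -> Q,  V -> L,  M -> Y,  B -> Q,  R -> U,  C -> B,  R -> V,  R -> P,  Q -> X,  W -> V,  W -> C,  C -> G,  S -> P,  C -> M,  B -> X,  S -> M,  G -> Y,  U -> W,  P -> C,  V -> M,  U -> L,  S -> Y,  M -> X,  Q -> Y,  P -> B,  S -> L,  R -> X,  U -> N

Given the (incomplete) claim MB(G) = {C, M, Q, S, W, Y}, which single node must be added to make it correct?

U

Recall MB(v) = parents ∪ children ∪ spouses, where spouses are the other parents of v's children.
G's parents: C, U.
G has child Y.
Co-parents of G (other parents of its children):
  parents(Y) \ {G} = {M, Q, S, W}.
MB(G) = {C, M, Q, S, U, W, Y}.
Comparing with the claimed set, U is missing.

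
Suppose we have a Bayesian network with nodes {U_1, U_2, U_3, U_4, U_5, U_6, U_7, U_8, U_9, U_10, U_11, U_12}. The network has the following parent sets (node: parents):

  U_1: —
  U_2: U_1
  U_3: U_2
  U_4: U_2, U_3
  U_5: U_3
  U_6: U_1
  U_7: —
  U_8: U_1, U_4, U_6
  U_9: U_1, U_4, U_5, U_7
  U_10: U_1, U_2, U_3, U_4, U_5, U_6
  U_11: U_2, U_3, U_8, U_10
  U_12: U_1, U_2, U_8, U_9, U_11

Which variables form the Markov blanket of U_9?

{U_1, U_2, U_4, U_5, U_7, U_8, U_11, U_12}

The Markov blanket of a node is its parents, its children, and the other parents of its children.
Pa(U_9) = {U_1, U_4, U_5, U_7}.
U_9's children: U_12.
Parents of each child, excluding U_9:
  U_12's other parents are U_1, U_2, U_8, U_11.
Union: {U_1, U_4, U_5, U_7} ∪ {U_12} ∪ {U_1, U_2, U_8, U_11} = {U_1, U_2, U_4, U_5, U_7, U_8, U_11, U_12}.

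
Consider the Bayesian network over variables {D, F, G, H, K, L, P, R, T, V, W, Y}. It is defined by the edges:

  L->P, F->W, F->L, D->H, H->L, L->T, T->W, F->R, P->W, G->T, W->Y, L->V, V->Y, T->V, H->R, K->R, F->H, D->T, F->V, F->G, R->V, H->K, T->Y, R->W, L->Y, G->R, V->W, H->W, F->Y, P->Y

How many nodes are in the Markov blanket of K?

The Markov blanket of a node is its parents, its children, and the other parents of its children.
K's children: R.
Pa(K) = {H}.
Parents of each child, excluding K:
  parents(R) \ {K} = {F, G, H}.
MB(K) = {F, G, H, R}, which has 4 nodes.

4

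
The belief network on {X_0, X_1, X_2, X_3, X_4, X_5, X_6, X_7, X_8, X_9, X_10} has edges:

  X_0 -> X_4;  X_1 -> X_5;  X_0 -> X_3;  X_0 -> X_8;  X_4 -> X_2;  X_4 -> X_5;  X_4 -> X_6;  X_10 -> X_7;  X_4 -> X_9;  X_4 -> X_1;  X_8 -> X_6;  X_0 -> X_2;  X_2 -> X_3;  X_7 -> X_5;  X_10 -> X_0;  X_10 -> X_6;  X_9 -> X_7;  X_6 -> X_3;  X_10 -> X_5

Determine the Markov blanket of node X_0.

{X_2, X_3, X_4, X_6, X_8, X_10}

The Markov blanket of a node is its parents, its children, and the other parents of its children.
Parents of X_0: X_10.
X_0's children: X_2, X_3, X_4, X_8.
For each child, the remaining parents (spouses of X_0):
  X_8: —
  X_4: —
  X_2: X_4
  X_3: X_2, X_6
So the Markov blanket of X_0 is {X_2, X_3, X_4, X_6, X_8, X_10}.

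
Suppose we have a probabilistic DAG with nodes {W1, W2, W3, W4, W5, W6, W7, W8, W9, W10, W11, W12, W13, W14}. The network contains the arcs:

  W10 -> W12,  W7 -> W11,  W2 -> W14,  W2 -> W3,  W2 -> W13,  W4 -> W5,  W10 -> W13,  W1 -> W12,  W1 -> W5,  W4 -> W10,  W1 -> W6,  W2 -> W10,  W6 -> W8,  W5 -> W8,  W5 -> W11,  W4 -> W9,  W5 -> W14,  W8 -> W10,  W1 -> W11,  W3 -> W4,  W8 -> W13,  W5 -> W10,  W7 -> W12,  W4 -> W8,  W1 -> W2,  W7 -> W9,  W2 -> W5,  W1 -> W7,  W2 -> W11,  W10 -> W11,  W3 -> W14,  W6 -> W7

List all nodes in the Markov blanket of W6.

Parents of W6: W1.
W6 has children W7, W8.
Co-parents of W6 (other parents of its children):
  parents(W7) \ {W6} = {W1}.
  W8's other parents are W4, W5.
So the Markov blanket of W6 is {W1, W4, W5, W7, W8}.

{W1, W4, W5, W7, W8}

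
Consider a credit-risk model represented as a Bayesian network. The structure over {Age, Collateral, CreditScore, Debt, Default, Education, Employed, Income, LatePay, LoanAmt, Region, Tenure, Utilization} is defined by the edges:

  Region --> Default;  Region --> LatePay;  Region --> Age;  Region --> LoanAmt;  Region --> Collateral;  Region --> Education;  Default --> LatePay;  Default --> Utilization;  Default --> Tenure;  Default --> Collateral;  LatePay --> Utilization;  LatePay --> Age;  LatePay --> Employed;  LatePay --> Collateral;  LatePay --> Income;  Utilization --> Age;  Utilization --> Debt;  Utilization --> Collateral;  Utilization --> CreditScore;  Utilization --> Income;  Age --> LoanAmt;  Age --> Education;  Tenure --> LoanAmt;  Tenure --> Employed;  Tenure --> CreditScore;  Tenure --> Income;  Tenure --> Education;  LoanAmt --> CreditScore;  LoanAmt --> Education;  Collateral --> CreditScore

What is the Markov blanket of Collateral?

{CreditScore, Default, LatePay, LoanAmt, Region, Tenure, Utilization}

The Markov blanket of a node is its parents, its children, and the other parents of its children.
Parents of Collateral: Default, LatePay, Region, Utilization.
Collateral's children: CreditScore.
Parents of each child, excluding Collateral:
  parents(CreditScore) \ {Collateral} = {LoanAmt, Tenure, Utilization}.
Taking the union gives {CreditScore, Default, LatePay, LoanAmt, Region, Tenure, Utilization}.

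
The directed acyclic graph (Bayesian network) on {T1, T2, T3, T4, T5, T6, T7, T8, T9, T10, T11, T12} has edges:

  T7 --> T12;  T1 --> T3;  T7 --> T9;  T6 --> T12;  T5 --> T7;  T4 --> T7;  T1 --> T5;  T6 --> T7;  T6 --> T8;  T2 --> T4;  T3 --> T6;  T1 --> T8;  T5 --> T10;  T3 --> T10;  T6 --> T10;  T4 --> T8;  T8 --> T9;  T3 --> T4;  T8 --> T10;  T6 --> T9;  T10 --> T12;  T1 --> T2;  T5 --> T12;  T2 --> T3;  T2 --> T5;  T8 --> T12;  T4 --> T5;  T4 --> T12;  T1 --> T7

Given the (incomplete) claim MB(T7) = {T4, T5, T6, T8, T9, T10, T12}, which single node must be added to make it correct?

T7's children: T9, T12.
T7's parents: T1, T4, T5, T6.
Parents of each child, excluding T7:
  T9: T6, T8
  T12: T4, T5, T6, T8, T10
MB(T7) = {T1, T4, T5, T6, T8, T9, T10, T12}.
Comparing with the claimed set, T1 is missing.

T1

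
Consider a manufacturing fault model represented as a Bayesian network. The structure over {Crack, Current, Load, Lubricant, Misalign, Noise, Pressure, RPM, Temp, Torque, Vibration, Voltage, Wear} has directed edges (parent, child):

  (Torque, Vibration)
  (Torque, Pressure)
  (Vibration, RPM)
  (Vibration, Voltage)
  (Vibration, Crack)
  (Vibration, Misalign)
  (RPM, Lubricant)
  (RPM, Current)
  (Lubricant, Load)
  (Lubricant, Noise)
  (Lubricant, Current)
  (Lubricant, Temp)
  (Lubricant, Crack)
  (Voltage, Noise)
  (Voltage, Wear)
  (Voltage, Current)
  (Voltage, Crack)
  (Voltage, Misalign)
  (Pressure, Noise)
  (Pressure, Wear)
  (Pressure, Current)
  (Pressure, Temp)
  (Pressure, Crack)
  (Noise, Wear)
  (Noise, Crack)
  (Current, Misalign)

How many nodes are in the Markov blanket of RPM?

A node's Markov blanket = Pa ∪ Ch ∪ (parents of Ch other than the node itself).
Ch(RPM) = {Current, Lubricant}.
Pa(RPM) = {Vibration}.
Parents of each child, excluding RPM:
  Lubricant has no other parent.
  Current's other parents are Lubricant, Pressure, Voltage.
MB(RPM) = {Current, Lubricant, Pressure, Vibration, Voltage}, which has 5 nodes.

5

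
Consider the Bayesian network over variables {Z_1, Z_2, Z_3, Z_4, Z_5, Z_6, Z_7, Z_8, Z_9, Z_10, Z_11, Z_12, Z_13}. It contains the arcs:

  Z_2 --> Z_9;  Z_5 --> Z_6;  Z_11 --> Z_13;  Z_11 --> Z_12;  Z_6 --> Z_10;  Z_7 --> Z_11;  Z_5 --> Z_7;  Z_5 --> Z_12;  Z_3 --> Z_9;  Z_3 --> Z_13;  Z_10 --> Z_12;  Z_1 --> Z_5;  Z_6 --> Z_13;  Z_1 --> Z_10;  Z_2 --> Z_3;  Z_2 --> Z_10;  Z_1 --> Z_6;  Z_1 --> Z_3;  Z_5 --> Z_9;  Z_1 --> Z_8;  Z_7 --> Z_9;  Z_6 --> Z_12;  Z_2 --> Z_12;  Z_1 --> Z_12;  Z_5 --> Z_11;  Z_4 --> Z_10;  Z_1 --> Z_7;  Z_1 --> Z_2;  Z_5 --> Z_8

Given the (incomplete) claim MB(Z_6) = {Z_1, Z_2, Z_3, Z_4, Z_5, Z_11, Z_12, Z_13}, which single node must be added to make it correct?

Pa(Z_6) = {Z_1, Z_5}.
Ch(Z_6) = {Z_10, Z_12, Z_13}.
Co-parents of Z_6 (other parents of its children):
  Z_10 also has parents Z_1, Z_2, Z_4.
  Z_12 also has parents Z_1, Z_2, Z_5, Z_10, Z_11.
  parents(Z_13) \ {Z_6} = {Z_3, Z_11}.
MB(Z_6) = {Z_1, Z_2, Z_3, Z_4, Z_5, Z_10, Z_11, Z_12, Z_13}.
Comparing with the claimed set, Z_10 is missing.

Z_10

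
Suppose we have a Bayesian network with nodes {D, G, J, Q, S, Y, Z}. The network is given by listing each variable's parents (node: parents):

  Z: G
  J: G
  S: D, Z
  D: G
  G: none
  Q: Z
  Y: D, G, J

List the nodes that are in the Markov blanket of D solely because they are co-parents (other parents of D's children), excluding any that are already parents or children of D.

{J, Z}

Children of D: S, Y.
  Y also has parents G, J.
  parents(S) \ {D} = {Z}.
Excluding nodes already adjacent to D (G, S, Y), the co-parent-only contribution is {J, Z}.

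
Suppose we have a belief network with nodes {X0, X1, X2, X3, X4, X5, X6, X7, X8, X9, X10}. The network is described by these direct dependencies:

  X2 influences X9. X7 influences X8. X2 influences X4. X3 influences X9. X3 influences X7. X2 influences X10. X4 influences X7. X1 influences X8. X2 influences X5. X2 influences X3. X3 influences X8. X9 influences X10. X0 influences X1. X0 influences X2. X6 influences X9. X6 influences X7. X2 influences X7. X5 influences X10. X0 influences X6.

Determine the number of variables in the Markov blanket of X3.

7

Parents of X3: X2.
Ch(X3) = {X7, X8, X9}.
Parents of each child, excluding X3:
  X7 also has parents X2, X4, X6.
  X8's other parents are X1, X7.
  X9's other parents are X2, X6.
MB(X3) = {X1, X2, X4, X6, X7, X8, X9}, which has 7 nodes.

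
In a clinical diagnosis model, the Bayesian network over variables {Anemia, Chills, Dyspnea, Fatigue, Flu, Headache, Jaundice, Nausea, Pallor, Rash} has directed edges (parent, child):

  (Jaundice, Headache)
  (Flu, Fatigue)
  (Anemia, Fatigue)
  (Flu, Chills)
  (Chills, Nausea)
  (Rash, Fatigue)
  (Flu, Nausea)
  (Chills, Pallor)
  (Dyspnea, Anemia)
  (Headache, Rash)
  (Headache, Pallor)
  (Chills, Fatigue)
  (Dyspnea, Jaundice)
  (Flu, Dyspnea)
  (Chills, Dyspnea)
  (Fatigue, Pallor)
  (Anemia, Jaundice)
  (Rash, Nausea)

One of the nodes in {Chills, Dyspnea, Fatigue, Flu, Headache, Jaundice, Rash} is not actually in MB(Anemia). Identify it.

The Markov blanket of a node is its parents, its children, and the other parents of its children.
Children of Anemia: Fatigue, Jaundice.
Parents of Anemia: Dyspnea.
Parents of each child, excluding Anemia:
  Jaundice's other parent is Dyspnea.
  Fatigue's other parents are Chills, Flu, Rash.
MB(Anemia) = {Chills, Dyspnea, Fatigue, Flu, Jaundice, Rash}.
Headache is neither a parent, child, nor co-parent of Anemia, so it does not belong.

Headache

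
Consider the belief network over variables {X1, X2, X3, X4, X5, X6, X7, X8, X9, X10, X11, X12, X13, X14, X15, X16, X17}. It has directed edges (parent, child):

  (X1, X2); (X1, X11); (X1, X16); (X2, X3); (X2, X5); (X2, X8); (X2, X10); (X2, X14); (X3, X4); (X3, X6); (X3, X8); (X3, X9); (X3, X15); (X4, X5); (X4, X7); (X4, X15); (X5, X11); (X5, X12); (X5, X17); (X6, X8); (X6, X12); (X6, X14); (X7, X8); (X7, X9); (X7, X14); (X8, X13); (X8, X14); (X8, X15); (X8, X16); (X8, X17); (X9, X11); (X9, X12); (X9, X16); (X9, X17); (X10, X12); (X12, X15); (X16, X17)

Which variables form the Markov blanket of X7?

Ch(X7) = {X8, X9, X14}.
Parents of X7: X4.
Parents of each child, excluding X7:
  X8 also has parents X2, X3, X6.
  parents(X9) \ {X7} = {X3}.
  parents(X14) \ {X7} = {X2, X6, X8}.
MB(X7) = {X2, X3, X4, X6, X8, X9, X14}.

{X2, X3, X4, X6, X8, X9, X14}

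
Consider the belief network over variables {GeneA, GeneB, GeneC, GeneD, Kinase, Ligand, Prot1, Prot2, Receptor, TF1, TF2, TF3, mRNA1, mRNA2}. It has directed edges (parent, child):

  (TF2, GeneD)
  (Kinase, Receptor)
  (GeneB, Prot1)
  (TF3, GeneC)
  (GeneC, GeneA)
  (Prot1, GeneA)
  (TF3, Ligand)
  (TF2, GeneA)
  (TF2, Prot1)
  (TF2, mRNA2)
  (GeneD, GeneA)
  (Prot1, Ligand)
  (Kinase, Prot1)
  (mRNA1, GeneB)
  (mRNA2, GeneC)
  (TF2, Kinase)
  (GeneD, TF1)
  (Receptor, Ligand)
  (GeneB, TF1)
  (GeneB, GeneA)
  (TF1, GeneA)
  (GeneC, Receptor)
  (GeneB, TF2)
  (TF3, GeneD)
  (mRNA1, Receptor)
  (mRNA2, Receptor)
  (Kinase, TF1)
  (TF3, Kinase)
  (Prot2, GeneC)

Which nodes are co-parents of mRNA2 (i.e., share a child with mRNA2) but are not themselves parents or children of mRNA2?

{Kinase, Prot2, TF3, mRNA1}

Children of mRNA2: GeneC, Receptor.
  GeneC also has parents Prot2, TF3.
  Receptor's other parents are GeneC, Kinase, mRNA1.
Excluding nodes already adjacent to mRNA2 (GeneC, Receptor, TF2), the co-parent-only contribution is {Kinase, Prot2, TF3, mRNA1}.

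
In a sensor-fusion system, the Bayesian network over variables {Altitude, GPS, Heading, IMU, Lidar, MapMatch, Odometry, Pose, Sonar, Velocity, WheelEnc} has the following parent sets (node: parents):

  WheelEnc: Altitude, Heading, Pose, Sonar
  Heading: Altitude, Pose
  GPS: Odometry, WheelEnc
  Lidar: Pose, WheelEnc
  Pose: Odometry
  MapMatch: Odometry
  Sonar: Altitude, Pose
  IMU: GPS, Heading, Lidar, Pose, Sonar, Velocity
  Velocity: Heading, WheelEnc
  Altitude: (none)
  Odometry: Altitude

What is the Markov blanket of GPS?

Parents of GPS: Odometry, WheelEnc.
GPS's children: IMU.
For each child, the remaining parents (spouses of GPS):
  IMU: Heading, Lidar, Pose, Sonar, Velocity
So the Markov blanket of GPS is {Heading, IMU, Lidar, Odometry, Pose, Sonar, Velocity, WheelEnc}.

{Heading, IMU, Lidar, Odometry, Pose, Sonar, Velocity, WheelEnc}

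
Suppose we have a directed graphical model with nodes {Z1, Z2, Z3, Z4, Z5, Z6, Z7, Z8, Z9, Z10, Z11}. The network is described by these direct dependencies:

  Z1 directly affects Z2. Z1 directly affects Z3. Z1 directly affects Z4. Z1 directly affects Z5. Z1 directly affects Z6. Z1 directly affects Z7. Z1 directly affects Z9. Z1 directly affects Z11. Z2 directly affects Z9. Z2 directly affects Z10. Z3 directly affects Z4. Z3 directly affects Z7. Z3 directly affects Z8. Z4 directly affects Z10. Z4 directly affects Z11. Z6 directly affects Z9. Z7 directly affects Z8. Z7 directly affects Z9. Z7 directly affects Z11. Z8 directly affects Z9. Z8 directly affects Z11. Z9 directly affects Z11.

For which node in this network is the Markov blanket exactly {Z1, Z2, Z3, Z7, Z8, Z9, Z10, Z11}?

Z4

The target node must have every member of {Z1, Z2, Z3, Z7, Z8, Z9, Z10, Z11} as a parent, child, or co-parent, and no others.
Parents of Z4: Z1, Z3; children: Z10, Z11; co-parents: Z1, Z2, Z7, Z8, Z9.
These exactly cover the given set, so the node is Z4.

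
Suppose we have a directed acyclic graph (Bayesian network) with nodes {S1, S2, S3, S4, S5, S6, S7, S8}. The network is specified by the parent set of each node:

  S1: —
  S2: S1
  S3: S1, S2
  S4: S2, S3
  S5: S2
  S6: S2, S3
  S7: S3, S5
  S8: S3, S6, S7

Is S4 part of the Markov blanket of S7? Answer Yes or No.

Recall MB(v) = parents ∪ children ∪ spouses, where spouses are the other parents of v's children.
S7's parents: S3, S5.
Children of S7: S8.
For each child, the remaining parents (spouses of S7):
  S8 also has parents S3, S6.
MB(S7) = {S3, S5, S6, S8}; S4 is not in this set.

No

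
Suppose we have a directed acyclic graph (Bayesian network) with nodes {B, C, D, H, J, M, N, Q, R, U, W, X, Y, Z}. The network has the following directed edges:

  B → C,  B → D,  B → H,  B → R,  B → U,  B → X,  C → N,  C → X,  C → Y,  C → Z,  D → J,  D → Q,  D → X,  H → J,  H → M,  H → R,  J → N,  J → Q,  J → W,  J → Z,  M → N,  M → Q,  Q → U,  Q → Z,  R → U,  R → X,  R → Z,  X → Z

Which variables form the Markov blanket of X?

{B, C, D, J, Q, R, Z}

By definition, MB(X) is built from X's parents, X's children, and the co-parents of X.
X has child Z.
X has parents B, C, D, R.
Parents of each child, excluding X:
  Z also has parents C, J, Q, R.
MB(X) = {B, C, D, J, Q, R, Z}.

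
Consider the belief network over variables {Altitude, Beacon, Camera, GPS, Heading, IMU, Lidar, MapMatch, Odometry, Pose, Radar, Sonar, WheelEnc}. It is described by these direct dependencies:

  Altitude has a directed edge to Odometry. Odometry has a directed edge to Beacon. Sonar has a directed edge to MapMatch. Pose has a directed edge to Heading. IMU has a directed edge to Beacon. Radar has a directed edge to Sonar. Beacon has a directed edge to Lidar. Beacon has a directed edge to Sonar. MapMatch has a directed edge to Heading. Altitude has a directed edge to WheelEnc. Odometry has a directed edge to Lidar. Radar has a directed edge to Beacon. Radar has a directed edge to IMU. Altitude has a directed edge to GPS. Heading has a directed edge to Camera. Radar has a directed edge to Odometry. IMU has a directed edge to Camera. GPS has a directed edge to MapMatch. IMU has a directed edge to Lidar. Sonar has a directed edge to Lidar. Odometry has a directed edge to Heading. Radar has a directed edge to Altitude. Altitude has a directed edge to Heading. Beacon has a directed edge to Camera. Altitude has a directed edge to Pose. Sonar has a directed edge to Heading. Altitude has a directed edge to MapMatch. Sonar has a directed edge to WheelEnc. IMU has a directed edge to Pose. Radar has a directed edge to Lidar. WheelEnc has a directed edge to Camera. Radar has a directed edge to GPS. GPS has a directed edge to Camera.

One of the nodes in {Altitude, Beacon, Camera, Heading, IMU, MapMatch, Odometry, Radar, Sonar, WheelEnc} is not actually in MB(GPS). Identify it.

By definition, MB(GPS) is built from GPS's parents, GPS's children, and the co-parents of GPS.
Pa(GPS) = {Altitude, Radar}.
GPS has children Camera, MapMatch.
For each child, the remaining parents (spouses of GPS):
  parents(MapMatch) \ {GPS} = {Altitude, Sonar}.
  Camera also has parents Beacon, Heading, IMU, WheelEnc.
MB(GPS) = {Altitude, Beacon, Camera, Heading, IMU, MapMatch, Radar, Sonar, WheelEnc}.
Odometry is neither a parent, child, nor co-parent of GPS, so it does not belong.

Odometry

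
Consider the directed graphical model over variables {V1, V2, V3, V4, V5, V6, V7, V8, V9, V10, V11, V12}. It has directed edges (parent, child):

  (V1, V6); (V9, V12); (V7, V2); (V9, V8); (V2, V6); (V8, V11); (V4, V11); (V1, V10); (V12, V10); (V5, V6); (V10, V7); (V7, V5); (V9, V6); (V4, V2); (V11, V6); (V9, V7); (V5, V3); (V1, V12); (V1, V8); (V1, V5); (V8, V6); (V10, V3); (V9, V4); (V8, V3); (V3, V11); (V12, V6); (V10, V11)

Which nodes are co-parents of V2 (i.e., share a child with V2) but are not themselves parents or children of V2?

Children of V2: V6.
  parents(V6) \ {V2} = {V1, V5, V8, V9, V11, V12}.
Excluding nodes already adjacent to V2 (V4, V6, V7), the co-parent-only contribution is {V1, V5, V8, V9, V11, V12}.

{V1, V5, V8, V9, V11, V12}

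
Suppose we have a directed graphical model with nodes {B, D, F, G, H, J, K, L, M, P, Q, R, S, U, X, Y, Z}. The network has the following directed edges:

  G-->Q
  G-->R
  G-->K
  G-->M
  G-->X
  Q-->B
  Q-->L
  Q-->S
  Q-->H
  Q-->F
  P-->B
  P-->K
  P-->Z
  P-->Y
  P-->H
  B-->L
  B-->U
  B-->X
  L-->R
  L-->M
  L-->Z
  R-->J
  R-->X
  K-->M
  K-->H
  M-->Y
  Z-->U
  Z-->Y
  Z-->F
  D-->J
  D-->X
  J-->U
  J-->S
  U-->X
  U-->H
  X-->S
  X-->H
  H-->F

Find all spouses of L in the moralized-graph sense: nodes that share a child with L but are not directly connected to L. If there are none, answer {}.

{G, K, P}

Children of L: M, R, Z.
  parents(R) \ {L} = {G}.
  M's other parents are G, K.
  parents(Z) \ {L} = {P}.
Excluding nodes already adjacent to L (B, M, Q, R, Z), the co-parent-only contribution is {G, K, P}.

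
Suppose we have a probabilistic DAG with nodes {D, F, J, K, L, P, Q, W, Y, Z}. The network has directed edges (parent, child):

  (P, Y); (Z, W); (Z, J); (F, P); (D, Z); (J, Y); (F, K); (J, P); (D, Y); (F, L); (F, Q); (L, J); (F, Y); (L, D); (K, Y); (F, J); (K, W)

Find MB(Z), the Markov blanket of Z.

{D, F, J, K, L, W}

A node's Markov blanket = Pa ∪ Ch ∪ (parents of Ch other than the node itself).
Children of Z: J, W.
Z has parent D.
Parents of each child, excluding Z:
  W: K
  J: F, L
Union: {D} ∪ {J, W} ∪ {F, K, L} = {D, F, J, K, L, W}.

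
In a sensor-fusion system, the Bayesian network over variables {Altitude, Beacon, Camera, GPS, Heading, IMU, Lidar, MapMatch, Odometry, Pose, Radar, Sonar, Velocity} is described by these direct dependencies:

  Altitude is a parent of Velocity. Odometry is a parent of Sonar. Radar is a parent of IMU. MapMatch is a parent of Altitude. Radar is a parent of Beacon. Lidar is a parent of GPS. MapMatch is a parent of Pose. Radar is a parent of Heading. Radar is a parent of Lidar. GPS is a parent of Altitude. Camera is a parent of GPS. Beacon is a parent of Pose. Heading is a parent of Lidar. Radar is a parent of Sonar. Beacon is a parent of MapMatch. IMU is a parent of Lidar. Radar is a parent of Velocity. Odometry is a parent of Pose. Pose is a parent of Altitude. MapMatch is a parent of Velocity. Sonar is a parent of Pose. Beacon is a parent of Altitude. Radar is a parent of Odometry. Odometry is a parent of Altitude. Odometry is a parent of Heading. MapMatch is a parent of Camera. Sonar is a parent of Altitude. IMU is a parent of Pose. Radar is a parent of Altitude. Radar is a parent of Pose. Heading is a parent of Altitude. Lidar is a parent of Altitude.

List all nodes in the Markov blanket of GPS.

{Altitude, Beacon, Camera, Heading, Lidar, MapMatch, Odometry, Pose, Radar, Sonar}

A node's Markov blanket = Pa ∪ Ch ∪ (parents of Ch other than the node itself).
GPS has child Altitude.
Pa(GPS) = {Camera, Lidar}.
Other parents of GPS's children:
  parents(Altitude) \ {GPS} = {Beacon, Heading, Lidar, MapMatch, Odometry, Pose, Radar, Sonar}.
Union: {Camera, Lidar} ∪ {Altitude} ∪ {Beacon, Heading, Lidar, MapMatch, Odometry, Pose, Radar, Sonar} = {Altitude, Beacon, Camera, Heading, Lidar, MapMatch, Odometry, Pose, Radar, Sonar}.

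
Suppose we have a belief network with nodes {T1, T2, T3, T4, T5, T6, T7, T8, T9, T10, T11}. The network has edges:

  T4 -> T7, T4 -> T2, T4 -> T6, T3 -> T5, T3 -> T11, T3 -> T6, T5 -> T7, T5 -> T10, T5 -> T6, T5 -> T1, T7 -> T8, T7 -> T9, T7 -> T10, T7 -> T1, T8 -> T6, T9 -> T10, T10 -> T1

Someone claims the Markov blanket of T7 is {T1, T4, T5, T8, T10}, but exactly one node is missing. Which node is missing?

T7's parents: T4, T5.
T7's children: T1, T8, T9, T10.
Other parents of T7's children:
  T8: —
  T9: —
  T10: T5, T9
  T1: T5, T10
MB(T7) = {T1, T4, T5, T8, T9, T10}.
Comparing with the claimed set, T9 is missing.

T9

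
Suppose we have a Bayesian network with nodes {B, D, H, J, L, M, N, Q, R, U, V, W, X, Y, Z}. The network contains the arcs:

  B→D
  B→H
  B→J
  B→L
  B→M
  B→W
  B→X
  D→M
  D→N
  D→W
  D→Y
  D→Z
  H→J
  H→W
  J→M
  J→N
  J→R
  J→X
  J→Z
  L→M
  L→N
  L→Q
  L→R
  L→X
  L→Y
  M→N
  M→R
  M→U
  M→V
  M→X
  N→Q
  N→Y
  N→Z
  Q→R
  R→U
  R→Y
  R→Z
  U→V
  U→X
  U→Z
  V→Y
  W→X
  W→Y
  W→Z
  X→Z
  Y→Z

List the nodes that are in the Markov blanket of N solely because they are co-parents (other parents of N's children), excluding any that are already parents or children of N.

Children of N: Q, Y, Z.
  Q's other parent is L.
  Y's other parents are D, L, R, V, W.
  parents(Z) \ {N} = {D, J, R, U, W, X, Y}.
Excluding nodes already adjacent to N (D, J, L, M, Q, Y, Z), the co-parent-only contribution is {R, U, V, W, X}.

{R, U, V, W, X}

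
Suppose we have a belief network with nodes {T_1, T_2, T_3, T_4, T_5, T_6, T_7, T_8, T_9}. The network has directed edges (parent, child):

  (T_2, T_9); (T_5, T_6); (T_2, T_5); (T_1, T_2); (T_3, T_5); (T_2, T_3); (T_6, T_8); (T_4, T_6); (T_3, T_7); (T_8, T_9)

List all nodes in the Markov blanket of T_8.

{T_2, T_6, T_9}

Recall MB(v) = parents ∪ children ∪ spouses, where spouses are the other parents of v's children.
Parents of T_8: T_6.
T_8 has child T_9.
Other parents of T_8's children:
  parents(T_9) \ {T_8} = {T_2}.
Union: {T_6} ∪ {T_9} ∪ {T_2} = {T_2, T_6, T_9}.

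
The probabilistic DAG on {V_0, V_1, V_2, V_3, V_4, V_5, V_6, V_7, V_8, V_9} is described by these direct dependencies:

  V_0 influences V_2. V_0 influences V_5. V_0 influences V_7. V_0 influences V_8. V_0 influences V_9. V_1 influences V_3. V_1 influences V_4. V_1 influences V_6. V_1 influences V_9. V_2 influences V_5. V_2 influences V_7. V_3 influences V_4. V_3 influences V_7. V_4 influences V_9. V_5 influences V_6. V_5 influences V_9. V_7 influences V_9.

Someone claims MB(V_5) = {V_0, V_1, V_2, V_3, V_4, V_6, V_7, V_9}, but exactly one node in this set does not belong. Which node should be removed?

By definition, MB(V_5) is built from V_5's parents, V_5's children, and the co-parents of V_5.
V_5 has parents V_0, V_2.
V_5's children: V_6, V_9.
Parents of each child, excluding V_5:
  parents(V_6) \ {V_5} = {V_1}.
  V_9's other parents are V_0, V_1, V_4, V_7.
MB(V_5) = {V_0, V_1, V_2, V_4, V_6, V_7, V_9}.
V_3 is neither a parent, child, nor co-parent of V_5, so it does not belong.

V_3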